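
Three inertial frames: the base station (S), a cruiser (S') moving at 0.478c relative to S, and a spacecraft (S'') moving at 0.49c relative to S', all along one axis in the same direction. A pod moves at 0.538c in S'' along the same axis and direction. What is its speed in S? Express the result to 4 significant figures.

First combine the pod and spacecraft (S''→S'): u₁ = (0.538 + 0.49)/(1 + 0.538×0.49) = 1.028/1.26362 = 0.81354.
Then combine with the cruiser (S'→S): u = (0.81354 + 0.478)/(1 + 0.81354×0.478) = 1.29154/1.38887212 = 0.92992.

0.9299c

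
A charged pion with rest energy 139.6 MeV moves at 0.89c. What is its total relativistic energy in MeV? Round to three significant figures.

306 MeV

Lorentz factor: γ = (1 − 0.7921)^(−1/2) = 2.1932.
Total energy: E = γmc² = 2.1932 × 139.6 MeV = 306 MeV.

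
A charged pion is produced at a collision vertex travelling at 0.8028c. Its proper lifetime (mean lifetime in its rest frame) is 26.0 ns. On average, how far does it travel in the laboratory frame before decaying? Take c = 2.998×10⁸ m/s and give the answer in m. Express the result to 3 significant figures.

10.5 m

Lorentz factor: γ = (1 − 0.64448784)^(−1/2) = 1.6772.
Lab-frame lifetime: Δt = γτ = 1.6772 × 26.0 ns = 43.607 ns.
Distance: d = vΔt = 0.8028 × 2.998×10⁸ m/s × 4.3607×10^-8 s = 10.5 m.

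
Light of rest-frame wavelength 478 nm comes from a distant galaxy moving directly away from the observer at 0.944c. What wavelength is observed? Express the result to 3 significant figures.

2820 nm

Relativistic Doppler for wavelength: λ_obs = λ_src · √((1+β)/(1−β)).
With β = 0.944: factor = √(1.944/0.056) = 5.8919.
λ_obs = 478 × 5.8919 = 2820 nm.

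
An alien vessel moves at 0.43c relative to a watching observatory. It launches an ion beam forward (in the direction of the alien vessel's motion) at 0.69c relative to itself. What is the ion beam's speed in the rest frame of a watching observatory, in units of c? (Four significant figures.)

0.8637c

In units of c, u = (u' + v)/(1 + u'v) with u' = 0.69 and v = 0.43.
Numerator: 0.69 + 0.43 = 1.12. Denominator: 1 + (0.69)(0.43) = 1.2967.
u = 1.12/1.2967 = 0.86373, so the speed is 0.8637c.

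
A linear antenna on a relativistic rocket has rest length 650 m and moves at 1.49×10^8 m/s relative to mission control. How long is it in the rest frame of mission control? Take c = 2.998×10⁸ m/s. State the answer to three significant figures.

564 m

β = v/c = (1.49×10^8 m/s)/(2.998×10⁸ m/s) = 0.496998.
γ = 1/√(1 − β²) = 1/√(1 − 0.247007) = 1/√0.752993 = 1/0.867752 = 1.1524.
Along the direction of motion the measured length is L₀/γ = 650/1.1524 = 564 m.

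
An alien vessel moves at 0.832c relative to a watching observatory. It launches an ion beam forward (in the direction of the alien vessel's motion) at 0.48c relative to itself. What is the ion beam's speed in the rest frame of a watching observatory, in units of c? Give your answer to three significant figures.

0.938c

Relativistic velocity addition: u = (u' + v)/(1 + u'v/c²), with u' = 0.48c and v = 0.832c.
Numerator: 0.48 + 0.832 = 1.312. Denominator: 1 + (0.48)(0.832) = 1.39936.
u = 1.312/1.39936 = 0.93757, so the speed is 0.938c.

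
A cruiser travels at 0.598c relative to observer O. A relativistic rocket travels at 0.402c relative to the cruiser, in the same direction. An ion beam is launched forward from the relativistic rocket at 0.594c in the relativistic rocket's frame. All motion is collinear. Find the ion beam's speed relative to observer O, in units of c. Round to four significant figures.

0.9468c

Apply u = (u'+v)/(1+u'v) twice. Ion beam in the cruiser frame: (0.594+0.402)/(1+0.594·0.402) = 0.996/1.238788 = 0.80401c.
That velocity, transformed to the rest frame of observer O: (0.80401+0.598)/(1+0.80401·0.598) = 1.40201/1.48079798 = 0.94679c.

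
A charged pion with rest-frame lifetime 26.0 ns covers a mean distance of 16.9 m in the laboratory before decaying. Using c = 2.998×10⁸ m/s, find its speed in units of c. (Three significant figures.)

d = βγcτ ⇒ βγ = d/(cτ) = 16.90 m / (7.7948 m) = 2.1681.
β = (βγ)/√(1+(βγ)²) = 2.1681/√5.70066 = 0.908.

0.908c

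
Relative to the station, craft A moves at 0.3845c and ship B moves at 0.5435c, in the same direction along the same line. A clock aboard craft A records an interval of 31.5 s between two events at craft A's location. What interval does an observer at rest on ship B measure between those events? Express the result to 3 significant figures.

The velocity of craft A relative to ship B is (0.3845 − 0.5435)c / (1 − 0.3845×0.5435) = −0.20101c; relative speed 0.20101c.
At |u| = 0.20101c, γ = (1 − 0.040405)^(−1/2) = 1.0208.
Craft A's interval is proper; time dilation gives Δt_B = γΔτ = 1.0208 × 31.5 s = 32.2 s.

32.2 s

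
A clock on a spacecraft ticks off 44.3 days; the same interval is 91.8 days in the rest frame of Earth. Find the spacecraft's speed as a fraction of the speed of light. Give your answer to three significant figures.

γ = Δt/Δτ = 91.8/44.3 = 2.0722.
β = √(1 − 1/γ²) = √(1 − 0.232882) = √0.767118 = 0.876.

0.876c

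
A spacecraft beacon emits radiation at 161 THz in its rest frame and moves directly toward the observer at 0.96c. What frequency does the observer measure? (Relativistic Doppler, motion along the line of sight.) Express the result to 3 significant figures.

Relativistic Doppler (source moving toward): f_obs = f_src · √((1+β)/(1−β)).
With β = 0.96: factor = √(1.96/0.04) = 7.
f_obs = 161 × 7 = 1130 THz.

1130 THz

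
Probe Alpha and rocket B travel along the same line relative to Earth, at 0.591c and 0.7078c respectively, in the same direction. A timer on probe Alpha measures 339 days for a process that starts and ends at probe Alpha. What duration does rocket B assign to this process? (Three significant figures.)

346 days

Transform probe Alpha's velocity into rocket B's frame: (0.591 − 0.7078)/(1 − 0.591·0.7078) = −0.1168/0.5816902, so the relative speed is 0.20079c.
At |u| = 0.20079c, γ = (1 − 0.0403166)^(−1/2) = 1.0208.
Probe Alpha's interval is proper; time dilation gives Δt_B = γΔτ = 1.0208 × 339 days = 346 days.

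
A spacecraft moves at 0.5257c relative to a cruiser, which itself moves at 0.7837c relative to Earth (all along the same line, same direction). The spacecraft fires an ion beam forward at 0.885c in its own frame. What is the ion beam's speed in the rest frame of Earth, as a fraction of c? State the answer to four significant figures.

0.9954c

Apply u = (u'+v)/(1+u'v) twice. Ion beam in the cruiser frame: (0.885+0.5257)/(1+0.885·0.5257) = 1.4107/1.4652445 = 0.96277c.
That velocity, transformed to the rest frame of Earth: (0.96277+0.7837)/(1+0.96277·0.7837) = 1.74647/1.754522849 = 0.99541c.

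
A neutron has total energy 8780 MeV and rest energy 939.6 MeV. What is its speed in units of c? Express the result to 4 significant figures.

0.9943c

Total energy E = γmc² gives γ = 8780/939.6 = 9.3444.
Hence β = √(1 − 1/γ²) = √(1 − 0.0114524) = √0.9885476 = 0.9943.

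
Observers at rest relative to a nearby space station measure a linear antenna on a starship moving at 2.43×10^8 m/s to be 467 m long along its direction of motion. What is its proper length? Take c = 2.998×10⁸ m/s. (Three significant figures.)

797 m

β = v/c = (2.43×10^8 m/s)/(2.998×10⁸ m/s) = 0.81054.
γ = 1/√(1 − β²) = 1/√(1 − 0.6569750916) = 1/√0.3430249084 = 1/0.585683 = 1.7074.
Proper length: L₀ = γ·L = 1.7074 × 467 = 797 m.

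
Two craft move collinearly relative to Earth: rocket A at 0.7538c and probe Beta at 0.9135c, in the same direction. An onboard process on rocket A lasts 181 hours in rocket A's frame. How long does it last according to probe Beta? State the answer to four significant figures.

Transform rocket A's velocity into probe Beta's frame: (0.7538 − 0.9135)/(1 − 0.7538·0.9135) = −0.1597/0.3114037, so the relative speed is 0.51284c.
At |u| = 0.51284c, γ = (1 − 0.263005)^(−1/2) = 1.1648.
The clock on rocket A records proper time, so probe Beta measures Δt = γΔτ = 1.1648 × 181 = 210.8 hours.

210.8 hours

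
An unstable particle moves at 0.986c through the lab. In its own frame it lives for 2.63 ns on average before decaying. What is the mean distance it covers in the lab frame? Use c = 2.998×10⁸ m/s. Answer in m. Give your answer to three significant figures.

4.66 m

γ = 1/√(1 − β²) = 1/√(1 − 0.972196) = 1/√0.027804 = 1/0.166745 = 5.9972.
Lab-frame lifetime: Δt = γτ = 5.9972 × 2.63 ns = 15.773 ns.
Distance: d = vΔt = 0.986 × 2.998×10⁸ m/s × 1.5773×10^-8 s = 4.66 m.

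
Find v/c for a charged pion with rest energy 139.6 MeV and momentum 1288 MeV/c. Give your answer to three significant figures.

pc/(mc²) = 1288/139.6 = 9.2264 = βγ = β/√(1−β²).
So β² = x²/(1 + x²) with x = 9.2264: x² = 85.1265, β² = 85.1265/86.1265 = 0.988389, β = 0.994.

0.994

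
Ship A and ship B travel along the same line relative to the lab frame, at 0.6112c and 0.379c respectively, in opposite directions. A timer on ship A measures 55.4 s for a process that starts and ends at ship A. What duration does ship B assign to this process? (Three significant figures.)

The velocity of ship A relative to ship B is (0.6112 + 0.379)c / (1 + 0.6112×0.379) = 0.80397c; relative speed 0.80397c.
At |u| = 0.80397c, γ = (1 − 0.646368)^(−1/2) = 1.6816.
Ship A's interval is proper; time dilation gives Δt_B = γΔτ = 1.6816 × 55.4 s = 93.2 s.

93.2 s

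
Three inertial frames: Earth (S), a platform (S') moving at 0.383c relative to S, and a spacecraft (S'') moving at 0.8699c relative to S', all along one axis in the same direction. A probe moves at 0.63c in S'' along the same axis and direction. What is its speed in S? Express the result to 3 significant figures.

First combine the probe and spacecraft (S''→S'): u₁ = (0.63 + 0.8699)/(1 + 0.63×0.8699) = 1.4999/1.548037 = 0.9689.
Then combine with the platform (S'→S): u = (0.9689 + 0.383)/(1 + 0.9689×0.383) = 1.3519/1.3710887 = 0.986.

0.986c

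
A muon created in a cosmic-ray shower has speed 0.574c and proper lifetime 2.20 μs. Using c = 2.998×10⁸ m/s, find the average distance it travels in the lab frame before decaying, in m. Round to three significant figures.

462 m

γ = 1/√(1 − β²) = 1/√(1 − 0.329476) = 1/√0.670524 = 1/0.818855 = 1.2212.
Lab-frame lifetime: Δt = γτ = 1.2212 × 2.20 μs = 2.6866 μs.
Distance: d = vΔt = 0.574 × 2.998×10⁸ m/s × 2.6866×10^-6 s = 462 m.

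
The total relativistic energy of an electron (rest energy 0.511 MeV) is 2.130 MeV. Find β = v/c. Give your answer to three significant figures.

0.971

Total energy E = γmc² gives γ = 2.130/0.511 = 4.1683.
Hence β = √(1 − 1/γ²) = √(1 − 0.0575549) = √0.9424451 = 0.971.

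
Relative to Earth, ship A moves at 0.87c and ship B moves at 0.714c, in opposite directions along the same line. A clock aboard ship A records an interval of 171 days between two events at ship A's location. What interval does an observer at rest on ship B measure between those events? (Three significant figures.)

803 days

Transform ship A's velocity into ship B's frame: (0.87 + 0.714)/(1 + 0.87·0.714) = 1.584/1.62118, so the relative speed is 0.97707c.
γ for this relative speed: γ = 1/√(1 − 0.954666) = 4.6966.
Ship A's interval is proper; time dilation gives Δt_B = γΔτ = 4.6966 × 171 days = 803 days.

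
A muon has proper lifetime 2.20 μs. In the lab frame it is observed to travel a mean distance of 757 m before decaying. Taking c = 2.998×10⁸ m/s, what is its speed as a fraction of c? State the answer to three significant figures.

0.754c

Let x = d/(cτ) = 757.0 m / (2.998×10⁸ m/s × 2.200×10^-6 s) = 1.1477. Since d = βγcτ, x = βγ = β/√(1−β²).
Solving: β² = x²/(1+x²) = 1.31722/2.31722 = 0.568448, so β = 0.754.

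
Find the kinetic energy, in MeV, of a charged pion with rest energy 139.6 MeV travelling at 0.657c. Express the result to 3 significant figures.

β² = 0.431649, so γ = 1/√0.568351 = 1.32645.
Kinetic energy: K = (γ − 1)mc² = (1.32645 − 1) × 139.6 MeV = 0.32645 × 139.6 = 45.6 MeV.

45.6 MeV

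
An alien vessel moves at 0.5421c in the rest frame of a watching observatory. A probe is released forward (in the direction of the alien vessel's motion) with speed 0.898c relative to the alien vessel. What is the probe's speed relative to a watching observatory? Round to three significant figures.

In units of c, u = (u' + v)/(1 + u'v) with u' = 0.898 and v = 0.5421.
Numerator: 0.898 + 0.5421 = 1.4401. Denominator: 1 + (0.898)(0.5421) = 1.4868058.
u = 1.4401/1.4868058 = 0.96859, so the speed is 0.969c.

0.969c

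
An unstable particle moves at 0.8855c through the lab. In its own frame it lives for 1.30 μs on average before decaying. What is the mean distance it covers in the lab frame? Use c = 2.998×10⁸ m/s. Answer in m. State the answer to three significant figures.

With β = 0.8855, γ = 1/√(1 − 0.8855²) = 1/√0.21588975 = 2.1522.
Lab-frame lifetime: Δt = γτ = 2.1522 × 1.30 μs = 2.7979 μs.
Distance: d = vΔt = 0.8855 × 2.998×10⁸ m/s × 2.7979×10^-6 s = 743 m.

743 m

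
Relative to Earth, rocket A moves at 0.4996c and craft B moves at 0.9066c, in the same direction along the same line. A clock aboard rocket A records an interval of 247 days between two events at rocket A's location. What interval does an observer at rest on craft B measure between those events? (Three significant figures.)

370 days

Speed of rocket A in craft B's frame: u = (v_A − v_B)/(1 − v_A v_B/c²) = (0.4996 − 0.9066)/(1 − 0.4996×0.9066) = −0.407/0.54706264 = −0.74397; |u| = 0.74397c.
γ for this relative speed: γ = 1/√(1 − 0.553491) = 1.4965.
Rocket A's interval is proper; time dilation gives Δt_B = γΔτ = 1.4965 × 247 days = 370 days.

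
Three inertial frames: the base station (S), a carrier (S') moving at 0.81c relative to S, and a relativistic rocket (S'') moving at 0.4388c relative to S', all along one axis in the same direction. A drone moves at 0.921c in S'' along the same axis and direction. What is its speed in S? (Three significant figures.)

Compose velocities in two stages. Stage 1 (into S'): u₁ = (0.921+0.4388)/(1+0.921×0.4388) = 0.96843.
Stage 2 (into S): u = (0.96843+0.81)/(1+0.96843×0.81) = 0.99664, so the speed is 0.997c.

0.997c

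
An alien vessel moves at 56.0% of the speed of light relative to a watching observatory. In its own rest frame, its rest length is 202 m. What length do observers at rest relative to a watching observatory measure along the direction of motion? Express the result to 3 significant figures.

Lorentz factor: γ = (1 − 0.3136)^(−1/2) = 1.207.
Length contraction: L = L₀/γ = 202/1.207 = 167 m.

167 m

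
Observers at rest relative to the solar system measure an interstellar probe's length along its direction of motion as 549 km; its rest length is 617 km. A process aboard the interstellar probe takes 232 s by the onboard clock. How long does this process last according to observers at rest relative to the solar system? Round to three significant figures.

Length contraction gives γ = L₀/L = 617/549 = 1.12386.
Δt = γΔτ = 1.12386 × 232 = 261 s.

261 s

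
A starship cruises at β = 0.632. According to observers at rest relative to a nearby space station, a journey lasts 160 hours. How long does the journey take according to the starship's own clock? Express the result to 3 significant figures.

124 hours

Lorentz factor: γ = (1 − 0.399424)^(−1/2) = 1.2904.
The moving clock records proper time: Δτ = Δt/γ = 160/1.2904 = 124 hours.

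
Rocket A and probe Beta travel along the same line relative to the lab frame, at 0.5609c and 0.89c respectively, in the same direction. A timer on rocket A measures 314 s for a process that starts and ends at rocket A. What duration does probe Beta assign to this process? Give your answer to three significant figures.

417 s

The velocity of rocket A relative to probe Beta is (0.5609 − 0.89)c / (1 − 0.5609×0.89) = −0.65715c; relative speed 0.65715c.
At |u| = 0.65715c, γ = (1 − 0.431846)^(−1/2) = 1.3267.
The clock on rocket A records proper time, so probe Beta measures Δt = γΔτ = 1.3267 × 314 = 417 s.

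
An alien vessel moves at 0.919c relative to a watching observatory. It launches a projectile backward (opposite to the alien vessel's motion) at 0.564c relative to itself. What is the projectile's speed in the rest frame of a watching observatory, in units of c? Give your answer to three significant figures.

0.737c

Relativistic velocity addition: u = (u' + v)/(1 + u'v/c²), with u' = −0.564c and v = 0.919c.
Numerator: −0.564 + 0.919 = 0.355. Denominator: 1 + (−0.564)(0.919) = 0.481684.
u = 0.355/0.481684 = 0.737, so the speed is 0.737c.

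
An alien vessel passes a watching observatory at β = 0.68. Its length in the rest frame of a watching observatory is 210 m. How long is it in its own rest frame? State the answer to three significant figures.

Lorentz factor: γ = (1 − 0.4624)^(−1/2) = 1.3639.
Proper length: L₀ = γ·L = 1.3639 × 210 = 286 m.

286 m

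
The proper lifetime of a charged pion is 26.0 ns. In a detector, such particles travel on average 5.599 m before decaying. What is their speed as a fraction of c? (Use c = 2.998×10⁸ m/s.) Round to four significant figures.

0.5834c

d = βγcτ ⇒ βγ = d/(cτ) = 5.599 m / (7.7948 m) = 0.7183.
β = (βγ)/√(1+(βγ)²) = 0.7183/√1.515955 = 0.5834.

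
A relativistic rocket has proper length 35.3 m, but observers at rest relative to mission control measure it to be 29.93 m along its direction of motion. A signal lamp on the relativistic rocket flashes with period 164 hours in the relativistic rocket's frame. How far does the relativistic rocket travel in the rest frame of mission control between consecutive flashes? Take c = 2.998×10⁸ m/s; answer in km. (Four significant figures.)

1.107×10^11 km

From L = L₀/γ: γ = 35.3/29.93 = 1.17942.
β = √(1 − 1/γ²) = 0.5302. Lab-frame period = γτ = 1.17942×164 hours = 193.42 hours. Distance = βc × γτ = 0.5302 × 2.998×10⁸ m/s × 696312 s = 1.1068×10^14 m = 1.107×10^11 km.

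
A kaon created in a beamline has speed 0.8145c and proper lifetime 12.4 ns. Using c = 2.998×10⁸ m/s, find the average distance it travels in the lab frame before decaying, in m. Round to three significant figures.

5.22 m

γ = 1/√(1 − β²) = 1/√(1 − 0.66341025) = 1/√0.33658975 = 1/0.580164 = 1.7237.
Lab-frame lifetime: Δt = γτ = 1.7237 × 12.4 ns = 21.374 ns.
Distance: d = vΔt = 0.8145 × 2.998×10⁸ m/s × 2.1374×10^-8 s = 5.22 m.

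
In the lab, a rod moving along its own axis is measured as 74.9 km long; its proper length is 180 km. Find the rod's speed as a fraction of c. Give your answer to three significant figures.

0.909c

Length contraction gives γ = L₀/L = 180/74.9 = 2.4032.
β = √(1 − 1/γ²) = √0.826851 = 0.909.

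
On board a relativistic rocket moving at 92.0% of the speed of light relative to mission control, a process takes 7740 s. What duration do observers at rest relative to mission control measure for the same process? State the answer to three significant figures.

β² = 0.8464, so γ = 1/√0.1536 = 2.5516.
Time dilation: Δt = γ·Δτ = 2.5516 × 7740 = 19700 s.

19700 s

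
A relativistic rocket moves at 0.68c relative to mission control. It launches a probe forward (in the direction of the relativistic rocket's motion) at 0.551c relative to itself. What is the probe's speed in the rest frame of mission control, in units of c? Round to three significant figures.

Relativistic velocity addition: u = (u' + v)/(1 + u'v/c²), with u' = 0.551c and v = 0.68c.
Numerator: 0.551 + 0.68 = 1.231. Denominator: 1 + (0.551)(0.68) = 1.37468.
u = 1.231/1.37468 = 0.89548, so the speed is 0.895c.

0.895c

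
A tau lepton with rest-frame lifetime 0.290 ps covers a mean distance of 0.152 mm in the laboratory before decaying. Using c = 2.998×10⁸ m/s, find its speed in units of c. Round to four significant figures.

0.8680c

Lab distance = (lab lifetime)·v = γτ·βc, so βγ = d/(cτ) = 1.520×10^-4/(2.998×10⁸ × 2.900×10^-13) = 1.7483.
With βγ = 1.7483: γ² = 1 + (βγ)² = 4.05655, and β = (βγ)/γ = 1.7483/2.01409 = 0.8680.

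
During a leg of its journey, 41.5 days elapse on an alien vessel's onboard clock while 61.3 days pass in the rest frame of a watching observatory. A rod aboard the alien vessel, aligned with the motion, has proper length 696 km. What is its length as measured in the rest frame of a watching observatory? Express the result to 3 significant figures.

471 km

The time-dilation ratio gives γ = 61.3/41.5 = 1.47711.
L = L₀/γ = 696/1.47711 = 471 km.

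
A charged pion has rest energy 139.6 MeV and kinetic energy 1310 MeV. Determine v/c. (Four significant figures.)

γ = 1 + K/(mc²) = 1 + 1310/139.6 = 10.384.
β = √(1 − 1/γ²) = √(1 − 0.00927408) = √0.99072592 = 0.9954.

0.9954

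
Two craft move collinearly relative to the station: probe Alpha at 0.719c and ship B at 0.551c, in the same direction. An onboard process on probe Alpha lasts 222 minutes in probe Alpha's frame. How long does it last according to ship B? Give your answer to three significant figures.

231 minutes

Speed of probe Alpha in ship B's frame: u = (v_A − v_B)/(1 − v_A v_B/c²) = (0.719 − 0.551)/(1 − 0.719×0.551) = 0.168/0.603831 = 0.27822; |u| = 0.27822c.
At |u| = 0.27822c, γ = (1 − 0.0774064)^(−1/2) = 1.0411.
Probe Alpha's interval is proper; time dilation gives Δt_B = γΔτ = 1.0411 × 222 minutes = 231 minutes.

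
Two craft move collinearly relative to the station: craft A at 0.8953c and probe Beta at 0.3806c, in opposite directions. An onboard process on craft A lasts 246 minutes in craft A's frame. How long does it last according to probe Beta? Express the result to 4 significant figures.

The velocity of craft A relative to probe Beta is (0.8953 + 0.3806)c / (1 + 0.8953×0.3806) = 0.95163c; relative speed 0.95163c.
γ for this relative speed: γ = 1/√(1 − 0.9056) = 3.2547.
Craft A's interval is proper; time dilation gives Δt_B = γΔτ = 3.2547 × 246 minutes = 800.7 minutes.

800.7 minutes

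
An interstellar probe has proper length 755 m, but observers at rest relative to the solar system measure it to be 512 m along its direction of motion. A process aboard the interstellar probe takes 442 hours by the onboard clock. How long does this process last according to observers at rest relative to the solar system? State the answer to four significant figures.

γ = L₀/L = 755/512 = 1.47461.
The same γ dilates the second interval: 1.47461 × 442 hours = 651.8 hours.

651.8 hours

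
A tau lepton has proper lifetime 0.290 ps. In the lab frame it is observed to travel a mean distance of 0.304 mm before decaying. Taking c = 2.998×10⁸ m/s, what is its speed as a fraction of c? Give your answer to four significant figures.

0.9615c

Let x = d/(cτ) = 3.040×10^-4 m / (2.998×10⁸ m/s × 2.900×10^-13 s) = 3.4966. Since d = βγcτ, x = βγ = β/√(1−β²).
Solving: β² = x²/(1+x²) = 12.2262/13.2262 = 0.924392, so β = 0.9615.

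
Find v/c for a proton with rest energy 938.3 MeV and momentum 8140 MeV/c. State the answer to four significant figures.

pc/(mc²) = 8140/938.3 = 8.6753 = βγ = β/√(1−β²).
So β² = x²/(1 + x²) with x = 8.6753: x² = 75.2608, β² = 75.2608/76.2608 = 0.986887, β = 0.9934.

0.9934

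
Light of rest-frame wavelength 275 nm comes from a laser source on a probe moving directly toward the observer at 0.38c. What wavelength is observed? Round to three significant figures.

Relativistic Doppler for wavelength: λ_obs = λ_src · √((1−β)/(1+β)).
With β = 0.38: factor = √(0.62/1.38) = 0.67028.
λ_obs = 275 × 0.67028 = 184 nm.

184 nm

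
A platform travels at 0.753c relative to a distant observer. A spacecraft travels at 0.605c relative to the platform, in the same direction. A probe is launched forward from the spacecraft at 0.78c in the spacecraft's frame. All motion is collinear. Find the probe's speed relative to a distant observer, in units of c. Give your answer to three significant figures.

0.991c

First combine the probe and spacecraft (S''→S'): u₁ = (0.78 + 0.605)/(1 + 0.78×0.605) = 1.385/1.4719 = 0.94096.
Then combine with the platform (S'→S): u = (0.94096 + 0.753)/(1 + 0.94096×0.753) = 1.69396/1.70854288 = 0.99146.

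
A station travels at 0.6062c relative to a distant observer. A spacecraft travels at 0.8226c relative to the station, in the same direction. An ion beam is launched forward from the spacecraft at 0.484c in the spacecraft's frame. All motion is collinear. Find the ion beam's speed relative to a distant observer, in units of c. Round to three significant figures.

0.984c

Compose velocities in two stages. Stage 1 (into S'): u₁ = (0.484+0.8226)/(1+0.484×0.8226) = 0.93453.
Stage 2 (into S): u = (0.93453+0.6062)/(1+0.93453×0.6062) = 0.98354, so the speed is 0.984c.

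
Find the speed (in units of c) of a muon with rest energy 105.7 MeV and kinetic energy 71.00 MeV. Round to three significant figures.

K = (γ−1)mc², so γ = 1 + 71.00/105.7 = 1.6717.
Then v/c = √(1 − γ⁻²) = √(1 − 0.357835) = √0.642165 = 0.801.

0.801c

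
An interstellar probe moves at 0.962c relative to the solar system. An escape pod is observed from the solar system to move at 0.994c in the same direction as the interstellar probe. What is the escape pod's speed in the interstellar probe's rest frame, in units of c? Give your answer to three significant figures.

Transform to the interstellar probe's frame: u' = (u − v)/(1 − uv/c²).
u' = (0.994 − 0.962)/(1 − 0.994×0.962) = 0.032/0.043772 = 0.73106.
Speed in the interstellar probe's frame: 0.731c (in the same direction).

0.731c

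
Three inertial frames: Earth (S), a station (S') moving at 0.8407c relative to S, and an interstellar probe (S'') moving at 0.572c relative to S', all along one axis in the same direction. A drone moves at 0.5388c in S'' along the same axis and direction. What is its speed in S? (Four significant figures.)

Compose velocities in two stages. Stage 1 (into S'): u₁ = (0.5388+0.572)/(1+0.5388×0.572) = 0.84911.
Stage 2 (into S): u = (0.84911+0.8407)/(1+0.84911×0.8407) = 0.98597, so the speed is 0.9860c.

0.9860c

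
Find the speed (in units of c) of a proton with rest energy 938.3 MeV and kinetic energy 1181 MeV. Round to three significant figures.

K = (γ−1)mc², so γ = 1 + 1181/938.3 = 2.2587.
Then v/c = √(1 − γ⁻²) = √(1 − 0.196012) = √0.803988 = 0.897.

0.897c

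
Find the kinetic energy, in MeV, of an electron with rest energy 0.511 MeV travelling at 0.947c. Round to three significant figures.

1.08 MeV

Lorentz factor: γ = (1 − 0.896809)^(−1/2) = 3.113.
Kinetic energy: K = (γ − 1)mc² = (3.113 − 1) × 0.511 MeV = 2.113 × 0.511 = 1.08 MeV.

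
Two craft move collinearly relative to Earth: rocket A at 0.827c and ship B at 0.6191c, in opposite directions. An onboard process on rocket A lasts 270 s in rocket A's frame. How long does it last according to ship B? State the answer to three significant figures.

925 s

Transform rocket A's velocity into ship B's frame: (0.827 + 0.6191)/(1 + 0.827·0.6191) = 1.4461/1.5119957, so the relative speed is 0.95642c.
γ for this relative speed: γ = 1/√(1 − 0.914739) = 3.4247.
The clock on rocket A records proper time, so ship B measures Δt = γΔτ = 3.4247 × 270 = 925 s.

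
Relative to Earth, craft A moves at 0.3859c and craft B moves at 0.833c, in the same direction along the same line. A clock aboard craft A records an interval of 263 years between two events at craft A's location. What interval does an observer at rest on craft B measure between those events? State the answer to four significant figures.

349.6 years

The velocity of craft A relative to craft B is (0.3859 − 0.833)c / (1 − 0.3859×0.833) = −0.65891c; relative speed 0.65891c.
γ for this relative speed: γ = 1/√(1 − 0.434162) = 1.3294.
The clock on craft A records proper time, so craft B measures Δt = γΔτ = 1.3294 × 263 = 349.6 years.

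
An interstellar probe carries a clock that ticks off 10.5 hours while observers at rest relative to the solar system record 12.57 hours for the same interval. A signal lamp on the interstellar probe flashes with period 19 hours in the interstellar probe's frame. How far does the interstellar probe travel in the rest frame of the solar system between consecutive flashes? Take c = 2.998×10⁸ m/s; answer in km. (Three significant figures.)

1.35×10^10 km

From Δt = γΔτ: γ = 12.57/10.5 = 1.19714.
β = √(1 − 1/γ²) = 0.54976. Lab-frame period = γτ = 1.19714×19 hours = 22.746 hours. Distance = βc × γτ = 0.54976 × 2.998×10⁸ m/s × 81885.6 s = 1.3496×10^13 m = 1.35×10^10 km.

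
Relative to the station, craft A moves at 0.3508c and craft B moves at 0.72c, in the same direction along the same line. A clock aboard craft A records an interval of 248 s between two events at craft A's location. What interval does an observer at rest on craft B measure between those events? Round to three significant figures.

285 s

The velocity of craft A relative to craft B is (0.3508 − 0.72)c / (1 − 0.3508×0.72) = −0.49396c; relative speed 0.49396c.
γ for this relative speed: γ = 1/√(1 − 0.243996) = 1.1501.
The clock on craft A records proper time, so craft B measures Δt = γΔτ = 1.1501 × 248 = 285 s.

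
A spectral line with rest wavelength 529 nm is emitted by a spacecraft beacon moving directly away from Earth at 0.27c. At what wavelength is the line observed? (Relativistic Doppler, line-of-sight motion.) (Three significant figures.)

Relativistic Doppler for wavelength: λ_obs = λ_src · √((1+β)/(1−β)).
With β = 0.27: factor = √(1.27/0.73) = 1.319.
λ_obs = 529 × 1.319 = 698 nm.

698 nm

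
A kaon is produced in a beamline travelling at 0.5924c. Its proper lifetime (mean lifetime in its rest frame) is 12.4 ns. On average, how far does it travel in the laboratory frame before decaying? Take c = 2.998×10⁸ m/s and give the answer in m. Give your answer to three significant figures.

With β = 0.5924, γ = 1/√(1 − 0.5924²) = 1/√0.64906224 = 1.2412.
Lab-frame lifetime: Δt = γτ = 1.2412 × 12.4 ns = 15.391 ns.
Distance: d = vΔt = 0.5924 × 2.998×10⁸ m/s × 1.5391×10^-8 s = 2.73 m.

2.73 m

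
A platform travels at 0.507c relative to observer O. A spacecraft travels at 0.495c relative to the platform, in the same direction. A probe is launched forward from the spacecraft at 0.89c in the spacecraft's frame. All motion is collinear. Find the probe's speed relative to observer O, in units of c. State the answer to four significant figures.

0.9872c

Compose velocities in two stages. Stage 1 (into S'): u₁ = (0.89+0.495)/(1+0.89×0.495) = 0.96144.
Stage 2 (into S): u = (0.96144+0.507)/(1+0.96144×0.507) = 0.98722, so the speed is 0.9872c.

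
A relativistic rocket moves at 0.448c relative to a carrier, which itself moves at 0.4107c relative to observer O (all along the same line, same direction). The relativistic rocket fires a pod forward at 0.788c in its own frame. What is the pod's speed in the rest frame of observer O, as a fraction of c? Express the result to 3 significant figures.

Apply u = (u'+v)/(1+u'v) twice. Pod in the carrier frame: (0.788+0.448)/(1+0.788·0.448) = 1.236/1.353024 = 0.91351c.
That velocity, transformed to the rest frame of observer O: (0.91351+0.4107)/(1+0.91351·0.4107) = 1.32421/1.375178557 = 0.96294c.

0.963c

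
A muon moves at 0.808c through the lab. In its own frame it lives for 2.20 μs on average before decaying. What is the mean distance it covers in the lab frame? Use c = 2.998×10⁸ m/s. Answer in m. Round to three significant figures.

With β = 0.808, γ = 1/√(1 − 0.808²) = 1/√0.347136 = 1.6973.
Lab-frame lifetime: Δt = γτ = 1.6973 × 2.20 μs = 3.7341 μs.
Distance: d = vΔt = 0.808 × 2.998×10⁸ m/s × 3.7341×10^-6 s = 905 m.

905 m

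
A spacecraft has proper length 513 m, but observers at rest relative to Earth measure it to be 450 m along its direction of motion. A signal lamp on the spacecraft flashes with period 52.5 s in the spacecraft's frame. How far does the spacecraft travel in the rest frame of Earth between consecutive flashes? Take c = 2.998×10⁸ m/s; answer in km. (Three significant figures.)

From L = L₀/γ: γ = 513/450 = 1.14.
β = √(1 − 1/γ²) = 0.48014. Lab-frame period = γτ = 1.14×52.5 s = 59.85 s. Distance = βc × γτ = 0.48014 × 2.998×10⁸ m/s × 59.85 s = 8.6152×10^9 m = 8.62×10^6 km.

8.62×10^6 km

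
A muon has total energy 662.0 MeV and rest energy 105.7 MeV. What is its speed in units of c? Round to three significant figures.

Total energy E = γmc² gives γ = 662.0/105.7 = 6.263.
Hence β = √(1 − 1/γ²) = √(1 − 0.0254938) = √0.9745062 = 0.987.

0.987c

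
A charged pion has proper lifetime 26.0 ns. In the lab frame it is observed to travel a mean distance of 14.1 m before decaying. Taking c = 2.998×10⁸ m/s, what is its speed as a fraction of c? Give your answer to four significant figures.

0.8752c

Lab distance = (lab lifetime)·v = γτ·βc, so βγ = d/(cτ) = 14.10/(2.998×10⁸ × 2.600×10^-8) = 1.8089.
With βγ = 1.8089: γ² = 1 + (βγ)² = 4.27212, and β = (βγ)/γ = 1.8089/2.06691 = 0.8752.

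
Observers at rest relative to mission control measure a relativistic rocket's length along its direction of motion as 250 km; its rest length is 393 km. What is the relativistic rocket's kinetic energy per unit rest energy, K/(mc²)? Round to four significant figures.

0.5720

Length contraction gives γ = L₀/L = 393/250 = 1.572.
K/(mc²) = γ − 1 = 1.572 − 1 = 0.5720.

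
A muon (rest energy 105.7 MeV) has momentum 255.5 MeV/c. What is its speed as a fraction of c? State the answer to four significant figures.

βγ = pc/(mc²) = 255.5/105.7 = 2.4172.
Since γ² = 1 + (βγ)² = 6.84286, γ = √6.84286 = 2.61589, and β = (βγ)/γ = 2.4172/2.61589 = 0.9240.

0.9240c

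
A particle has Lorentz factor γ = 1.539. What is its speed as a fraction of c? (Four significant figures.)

β = √(1 − 1/γ²) = √(1 − 1/2.368521) = √0.577796 = 0.7601.

0.7601c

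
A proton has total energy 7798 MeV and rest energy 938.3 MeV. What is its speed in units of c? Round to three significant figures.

0.993c

Total energy E = γmc² gives γ = 7798/938.3 = 8.3108.
Hence β = √(1 − 1/γ²) = √(1 − 0.0144782) = √0.9855218 = 0.993.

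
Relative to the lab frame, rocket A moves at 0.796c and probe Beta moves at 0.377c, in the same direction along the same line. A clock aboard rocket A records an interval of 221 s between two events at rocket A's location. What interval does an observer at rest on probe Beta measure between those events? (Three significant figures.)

Speed of rocket A in probe Beta's frame: u = (v_A − v_B)/(1 − v_A v_B/c²) = (0.796 − 0.377)/(1 − 0.796×0.377) = 0.419/0.699908 = 0.59865; |u| = 0.59865c.
γ for this relative speed: γ = 1/√(1 − 0.358382) = 1.2484.
Rocket A's interval is proper; time dilation gives Δt_B = γΔτ = 1.2484 × 221 s = 276 s.

276 s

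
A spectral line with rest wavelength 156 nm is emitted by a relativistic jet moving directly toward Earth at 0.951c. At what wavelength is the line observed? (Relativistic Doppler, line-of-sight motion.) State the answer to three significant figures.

24.7 nm

Relativistic Doppler for wavelength: λ_obs = λ_src · √((1−β)/(1+β)).
With β = 0.951: factor = √(0.049/1.951) = 0.15848.
λ_obs = 156 × 0.15848 = 24.7 nm.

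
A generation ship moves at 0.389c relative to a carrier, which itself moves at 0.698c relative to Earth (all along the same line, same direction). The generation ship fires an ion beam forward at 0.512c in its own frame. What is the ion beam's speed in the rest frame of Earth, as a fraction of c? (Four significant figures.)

0.9507c

Compose velocities in two stages. Stage 1 (into S'): u₁ = (0.512+0.389)/(1+0.512×0.389) = 0.75135.
Stage 2 (into S): u = (0.75135+0.698)/(1+0.75135×0.698) = 0.95074, so the speed is 0.9507c.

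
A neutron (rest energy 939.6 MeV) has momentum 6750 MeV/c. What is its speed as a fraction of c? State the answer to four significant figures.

0.9905c

βγ = pc/(mc²) = 6750/939.6 = 7.1839.
Since γ² = 1 + (βγ)² = 52.6084, γ = √52.6084 = 7.25316, and β = (βγ)/γ = 7.1839/7.25316 = 0.9905.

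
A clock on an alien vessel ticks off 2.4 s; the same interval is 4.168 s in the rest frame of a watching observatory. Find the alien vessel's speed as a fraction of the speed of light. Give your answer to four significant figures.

γ = Δt/Δτ = 4.168/2.4 = 1.7367.
β = √(1 − 1/γ²) = √(1 − 0.331551) = √0.668449 = 0.8176.

0.8176c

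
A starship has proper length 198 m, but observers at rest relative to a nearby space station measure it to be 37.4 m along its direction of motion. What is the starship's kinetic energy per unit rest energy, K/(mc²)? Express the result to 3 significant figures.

Length contraction gives γ = L₀/L = 198/37.4 = 5.29412.
K/(mc²) = γ − 1 = 5.29412 − 1 = 4.29.

4.29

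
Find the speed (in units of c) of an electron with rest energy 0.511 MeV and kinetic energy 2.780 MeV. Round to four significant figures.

γ = 1 + K/(mc²) = 1 + 2.780/0.511 = 6.4403.
β = √(1 − 1/γ²) = √(1 − 0.0241095) = √0.9758905 = 0.9879.

0.9879c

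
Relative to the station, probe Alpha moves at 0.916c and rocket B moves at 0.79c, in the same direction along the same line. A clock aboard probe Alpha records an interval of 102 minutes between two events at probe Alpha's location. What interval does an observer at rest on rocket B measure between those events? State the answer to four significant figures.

114.6 minutes

Transform probe Alpha's velocity into rocket B's frame: (0.916 − 0.79)/(1 − 0.916·0.79) = 0.126/0.27636, so the relative speed is 0.45593c.
At |u| = 0.45593c, γ = (1 − 0.207872)^(−1/2) = 1.1236.
Probe Alpha's interval is proper; time dilation gives Δt_B = γΔτ = 1.1236 × 102 minutes = 114.6 minutes.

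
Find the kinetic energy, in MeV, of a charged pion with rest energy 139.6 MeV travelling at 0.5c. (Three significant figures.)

21.6 MeV

With β = 0.5, γ = 1/√(1 − 0.5²) = 1/√0.75 = 1.1547.
Kinetic energy: K = (γ − 1)mc² = (1.1547 − 1) × 139.6 MeV = 0.1547 × 139.6 = 21.6 MeV.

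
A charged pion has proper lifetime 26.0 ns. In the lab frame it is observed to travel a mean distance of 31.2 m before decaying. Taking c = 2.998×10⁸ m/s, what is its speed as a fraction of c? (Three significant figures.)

Let x = d/(cτ) = 31.20 m / (2.998×10⁸ m/s × 2.600×10^-8 s) = 4.0027. Since d = βγcτ, x = βγ = β/√(1−β²).
Solving: β² = x²/(1+x²) = 16.0216/17.0216 = 0.941251, so β = 0.970.

0.970c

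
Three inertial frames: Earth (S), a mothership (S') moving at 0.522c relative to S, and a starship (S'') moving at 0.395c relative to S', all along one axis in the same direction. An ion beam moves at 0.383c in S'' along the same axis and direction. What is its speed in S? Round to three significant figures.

0.885c

First combine the ion beam and starship (S''→S'): u₁ = (0.383 + 0.395)/(1 + 0.383×0.395) = 0.778/1.151285 = 0.67577.
Then combine with the mothership (S'→S): u = (0.67577 + 0.522)/(1 + 0.67577×0.522) = 1.19777/1.35275194 = 0.88543.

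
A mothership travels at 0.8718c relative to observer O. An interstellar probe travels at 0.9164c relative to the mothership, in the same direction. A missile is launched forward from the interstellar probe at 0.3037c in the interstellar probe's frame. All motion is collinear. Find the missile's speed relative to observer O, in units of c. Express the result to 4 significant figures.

0.9968c

First combine the missile and interstellar probe (S''→S'): u₁ = (0.3037 + 0.9164)/(1 + 0.3037×0.9164) = 1.2201/1.27831068 = 0.95446.
Then combine with the mothership (S'→S): u = (0.95446 + 0.8718)/(1 + 0.95446×0.8718) = 1.82626/1.832098228 = 0.99681.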